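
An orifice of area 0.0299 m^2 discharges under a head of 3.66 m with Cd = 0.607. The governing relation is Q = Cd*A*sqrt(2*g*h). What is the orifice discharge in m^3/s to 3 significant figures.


Q = 0.607 * 0.0299 * sqrt(2*9.81*3.66) = 0.154 m^3/s
Therefore the orifice discharge = 0.154 m^3/s.


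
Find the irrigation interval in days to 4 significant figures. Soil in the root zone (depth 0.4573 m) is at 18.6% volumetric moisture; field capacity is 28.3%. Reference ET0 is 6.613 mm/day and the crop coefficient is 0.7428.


Approach: apply soil-water budget scheduling, SMD = (FC-theta)/100*depth*1000; ETc = ET0*Kc; interval = SMD/ETc.
Step 1 — soil moisture deficit:
  SMD = (28.3 - 18.6)/100 * 0.4573 * 1000 = 44.3581 mm
Step 2 — daily crop ET (ETc = ET0*Kc):
  ETc = 6.613 * 0.7428 = 4.91214 mm/day
Step 3 — irrigation interval (SMD/ETc):
  interval = 44.3581 / 4.91214 = 9.030 days
Therefore the irrigation interval = 9.030 days.


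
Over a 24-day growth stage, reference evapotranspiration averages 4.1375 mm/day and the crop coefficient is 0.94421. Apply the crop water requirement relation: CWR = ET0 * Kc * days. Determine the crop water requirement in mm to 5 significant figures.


CWR = 4.1375 * 0.94421 * 24 = 93.760 mm
Therefore the crop water requirement = 93.760 mm.


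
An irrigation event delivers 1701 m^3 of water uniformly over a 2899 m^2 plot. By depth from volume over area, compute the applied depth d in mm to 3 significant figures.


Approach: apply depth from volume over area, d = (V/A)*1000.
d = (1701 / 2899) * 1000 = 587 mm
Therefore the applied depth d = 587 mm.


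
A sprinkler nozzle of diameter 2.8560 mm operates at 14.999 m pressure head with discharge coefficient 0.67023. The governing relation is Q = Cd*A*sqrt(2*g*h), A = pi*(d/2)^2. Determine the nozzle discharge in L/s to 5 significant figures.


A = pi*(2.8560e-3/2)^2 = 6.406285e-06 m^2
Q = 0.67023 * 6.406285e-06 * sqrt(2*9.81*14.999) * 1000 = 0.073656 L/s
Therefore the nozzle discharge = 0.073656 L/s.


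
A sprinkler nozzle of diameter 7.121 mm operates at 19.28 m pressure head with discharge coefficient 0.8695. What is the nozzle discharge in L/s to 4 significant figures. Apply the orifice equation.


Approach: apply the orifice equation, Q = Cd*A*sqrt(2*g*h), A = pi*(d/2)^2.
A = pi*(7.121e-3/2)^2 = 3.98265e-05 m^2
Q = 0.8695 * 3.98265e-05 * sqrt(2*9.81*19.28) * 1000 = 0.6735 L/s
Therefore the nozzle discharge = 0.6735 L/s.


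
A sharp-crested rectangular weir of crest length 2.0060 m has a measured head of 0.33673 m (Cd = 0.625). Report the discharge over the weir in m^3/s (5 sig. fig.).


Approach: apply the rectangular weir equation, Q = (2/3)*Cd*L*sqrt(2g)*H^1.5.
Q = (2/3)*0.625*2.0060*sqrt(2*9.81)*0.33673^1.5 = 0.72342 m^3/s
Therefore the discharge over the weir = 0.72342 m^3/s.


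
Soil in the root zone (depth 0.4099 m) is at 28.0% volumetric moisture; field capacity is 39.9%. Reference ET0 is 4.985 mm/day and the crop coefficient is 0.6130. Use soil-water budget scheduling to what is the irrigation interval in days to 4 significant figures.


Approach: apply soil-water budget scheduling, SMD = (FC-theta)/100*depth*1000; ETc = ET0*Kc; interval = SMD/ETc.
Step 1 — soil moisture deficit:
  SMD = (39.9 - 28.0)/100 * 0.4099 * 1000 = 48.7781 mm
Step 2 — daily crop ET (ETc = ET0*Kc):
  ETc = 4.985 * 0.6130 = 3.05581 mm/day
Step 3 — irrigation interval (SMD/ETc):
  interval = 48.7781 / 3.05581 = 15.96 days
Therefore the irrigation interval = 15.96 days.


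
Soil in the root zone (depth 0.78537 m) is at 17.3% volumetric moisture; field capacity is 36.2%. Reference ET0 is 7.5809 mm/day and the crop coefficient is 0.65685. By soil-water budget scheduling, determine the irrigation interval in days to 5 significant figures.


Approach: apply soil-water budget scheduling, SMD = (FC-theta)/100*depth*1000; ETc = ET0*Kc; interval = SMD/ETc.
Step 1 — soil moisture deficit:
  SMD = (36.2 - 17.3)/100 * 0.78537 * 1000 = 148.4349 mm
Step 2 — daily crop ET (ETc = ET0*Kc):
  ETc = 7.5809 * 0.65685 = 4.979514 mm/day
Step 3 — irrigation interval (SMD/ETc):
  interval = 148.4349 / 4.979514 = 29.809 days
Therefore the irrigation interval = 29.809 days.


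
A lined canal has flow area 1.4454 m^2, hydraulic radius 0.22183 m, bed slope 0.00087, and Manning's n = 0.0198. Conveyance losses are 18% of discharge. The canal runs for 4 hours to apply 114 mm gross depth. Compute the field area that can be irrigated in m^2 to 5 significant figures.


Approach: apply Manning's equation with a conveyance and depth budget, Q = (1/n)*A*R^(2/3)*S^(1/2); Q_field = Q*(1-loss); Area = Q_field*t/(d/1000).
Step 1 — canal discharge (Manning's equation):
  Q = (1/0.0198) * 1.4454 * 0.22183^(2/3) * 0.00087^(1/2) = 0.7890345 m^3/s
Step 2 — delivered flow: Q_field = 0.7890345*(1 - 18/100) = 0.6470083 m^3/s
Step 3 — volume delivered: V = 0.6470083 * 4*3600 = 9316.920 m^3
Step 4 — area served: A = V / (depth/1000) = 9316.920 / 0.114 = 81727 m^2
Therefore the field area that can be irrigated = 81727 m^2.


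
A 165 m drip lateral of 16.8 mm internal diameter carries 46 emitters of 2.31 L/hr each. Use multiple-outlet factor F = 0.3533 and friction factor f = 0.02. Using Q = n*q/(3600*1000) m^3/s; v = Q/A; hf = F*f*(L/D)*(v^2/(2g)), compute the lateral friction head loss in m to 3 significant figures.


Q = 46*2.31/(3600*1000) = 2.9517e-05 m^3/s
A = pi*(16.8e-3/2)^2 = 2.2167e-04 m^2, so v = Q/A = 0.13316 m/s
hf = 0.3533*0.02*(165/0.0168)*(0.13316^2/(2*9.81)) = 0.0627 m
Therefore the lateral friction head loss = 0.0627 m.


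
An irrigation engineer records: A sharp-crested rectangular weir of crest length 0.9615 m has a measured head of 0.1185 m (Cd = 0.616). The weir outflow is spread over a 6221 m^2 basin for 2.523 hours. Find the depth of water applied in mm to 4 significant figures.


Approach: apply the rectangular weir equation with a volume-to-depth conversion, Q = (2/3)*Cd*L*sqrt(2g)*H^1.5; d = Q*t/A * 1000.
Step 1 — weir discharge:
  Q = (2/3)*0.616*0.9615*sqrt(2*9.81)*0.1185^1.5 = 0.0713454 m^3/s
Step 2 — volume: V = 0.0713454 * 2.523*3600 = 648.016 m^3
Step 3 — depth: d = V/A * 1000 = 648.016/6221 * 1000 = 104.2 mm
Therefore the depth of water applied = 104.2 mm.


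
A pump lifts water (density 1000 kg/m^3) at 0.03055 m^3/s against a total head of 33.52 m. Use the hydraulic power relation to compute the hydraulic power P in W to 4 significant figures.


Approach: apply the hydraulic power relation, P = rho*g*Q*H.
P = 1000 * 9.81 * 0.03055 * 33.52 = 10050 W
Therefore the hydraulic power P = 10050 W.


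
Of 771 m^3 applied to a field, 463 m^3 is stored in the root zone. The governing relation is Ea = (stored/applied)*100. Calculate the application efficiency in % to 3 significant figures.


Ea = (463/771)*100 = 60.1 %
Therefore the application efficiency = 60.1 %.


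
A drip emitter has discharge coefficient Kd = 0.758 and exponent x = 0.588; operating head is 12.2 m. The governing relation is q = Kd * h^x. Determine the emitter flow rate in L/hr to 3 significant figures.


q = 0.758 * 12.2^0.588 = 3.30 L/hr
Therefore the emitter flow rate = 3.30 L/hr.


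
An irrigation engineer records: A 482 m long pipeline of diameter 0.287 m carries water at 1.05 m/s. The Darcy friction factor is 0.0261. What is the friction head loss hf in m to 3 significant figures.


Approach: apply the Darcy-Weisbach equation, hf = f*(L/D)*(v^2/(2g)).
hf = 0.0261 * (482/0.287) * (1.05^2 / (2*9.81))
hf = 2.46 m
Therefore the friction head loss hf = 2.46 m.


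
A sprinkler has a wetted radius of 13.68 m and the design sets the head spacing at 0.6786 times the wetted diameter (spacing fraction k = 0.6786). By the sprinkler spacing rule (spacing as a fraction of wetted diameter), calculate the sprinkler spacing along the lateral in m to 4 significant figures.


Approach: apply the sprinkler spacing rule (spacing as a fraction of wetted diameter), S = k*(2*R).
S = 0.6786 * (2 * 13.68) = 18.57 m
Therefore the sprinkler spacing along the lateral = 18.57 m.


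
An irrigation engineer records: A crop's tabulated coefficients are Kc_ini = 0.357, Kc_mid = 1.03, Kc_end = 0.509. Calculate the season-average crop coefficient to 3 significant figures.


Approach: apply a simple seasonal average, Kc_avg = (Kc_ini + Kc_mid + Kc_end)/3.
Kc_avg = (0.357 + 1.03 + 0.509)/3 = 0.632
Therefore the season-average crop coefficient = 0.632.


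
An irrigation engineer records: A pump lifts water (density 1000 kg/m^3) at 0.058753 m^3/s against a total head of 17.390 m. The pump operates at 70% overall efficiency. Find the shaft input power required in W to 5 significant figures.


Approach: apply hydraulic power then efficiency conversion, P = rho*g*Q*H; P_in = P/eta.
Step 1 — hydraulic power (P = rho*g*Q*H):
  P = 1000 * 9.81 * 0.058753 * 17.390 = 10023.02 W
Step 2 — input power: P_in = P/eta = 10023.02 / 0.7 = 14319 W
Therefore the shaft input power required = 14319 W.


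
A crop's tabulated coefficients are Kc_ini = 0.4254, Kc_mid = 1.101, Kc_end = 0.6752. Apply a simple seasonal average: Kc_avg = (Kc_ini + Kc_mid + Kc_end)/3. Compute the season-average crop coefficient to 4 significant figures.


Kc_avg = (0.4254 + 1.101 + 0.6752)/3 = 0.7339
Therefore the season-average crop coefficient = 0.7339.


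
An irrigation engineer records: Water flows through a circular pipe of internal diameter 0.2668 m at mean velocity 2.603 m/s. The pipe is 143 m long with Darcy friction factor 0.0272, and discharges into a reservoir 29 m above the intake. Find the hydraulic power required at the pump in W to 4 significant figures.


Approach: apply continuity + Darcy-Weisbach + hydraulic power, Q = A*v; hf = f*(L/D)*(v^2/(2g)); H = static + hf; P = rho*g*Q*H.
Step 1 — flow rate (continuity, Q = A*v):
  A = pi*(0.2668/2)^2 = 0.0559064 m^2
  Q = 0.0559064 * 2.603 = 0.145524 m^3/s
Step 2 — friction head loss (Darcy-Weisbach):
  hf = 0.0272 * (143/0.2668) * (2.603^2 / (2*9.81))
  hf = 5.03464 m
Step 3 — total head: H = 29 + 5.03464 = 34.0346 m
Step 4 — hydraulic power (P = rho*g*Q*H):
  P = 1000 * 9.81 * 0.145524 * 34.0346 = 48590 W
Therefore the hydraulic power required at the pump = 48590 W.


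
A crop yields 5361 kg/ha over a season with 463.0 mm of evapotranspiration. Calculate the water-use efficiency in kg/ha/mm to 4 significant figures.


Approach: apply the water-use efficiency ratio, WUE = yield/ET.
WUE = 5361 / 463.0 = 11.58 kg/ha/mm
Therefore the water-use efficiency = 11.58 kg/ha/mm.


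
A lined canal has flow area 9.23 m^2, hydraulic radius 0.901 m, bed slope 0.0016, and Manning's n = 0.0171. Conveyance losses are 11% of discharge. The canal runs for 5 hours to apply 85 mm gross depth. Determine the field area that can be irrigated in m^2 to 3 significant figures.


Approach: apply Manning's equation with a conveyance and depth budget, Q = (1/n)*A*R^(2/3)*S^(1/2); Q_field = Q*(1-loss); Area = Q_field*t/(d/1000).
Step 1 — canal discharge (Manning's equation):
  Q = (1/0.0171) * 9.23 * 0.901^(2/3) * 0.0016^(1/2) = 20.141 m^3/s
Step 2 — delivered flow: Q_field = 20.141*(1 - 11/100) = 17.926 m^3/s
Step 3 — volume delivered: V = 17.926 * 5*3600 = 322660 m^3
Step 4 — area served: A = V / (depth/1000) = 322660 / 0.085 = 3800000 m^2
Therefore the field area that can be irrigated = 3800000 m^2.


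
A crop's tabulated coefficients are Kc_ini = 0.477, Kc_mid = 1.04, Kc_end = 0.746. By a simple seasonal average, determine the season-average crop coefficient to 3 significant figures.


Approach: apply a simple seasonal average, Kc_avg = (Kc_ini + Kc_mid + Kc_end)/3.
Kc_avg = (0.477 + 1.04 + 0.746)/3 = 0.754
Therefore the season-average crop coefficient = 0.754.


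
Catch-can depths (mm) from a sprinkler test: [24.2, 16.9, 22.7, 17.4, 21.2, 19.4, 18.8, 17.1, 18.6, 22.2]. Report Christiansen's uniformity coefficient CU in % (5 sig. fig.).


Approach: apply Christiansen's uniformity coefficient, CU = (1 - mean_abs_deviation/mean)*100.
mean = 19.85000 mm
mean |d_i - mean| = 2.180000 mm
CU = (1 - 2.180000/19.85000)*100 = 89.018 %
Therefore Christiansen's uniformity coefficient CU = 89.018 %.


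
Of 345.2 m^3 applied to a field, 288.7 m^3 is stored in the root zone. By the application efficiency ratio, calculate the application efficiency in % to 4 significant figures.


Approach: apply the application efficiency ratio, Ea = (stored/applied)*100.
Ea = (288.7/345.2)*100 = 83.63 %
Therefore the application efficiency = 83.63 %.


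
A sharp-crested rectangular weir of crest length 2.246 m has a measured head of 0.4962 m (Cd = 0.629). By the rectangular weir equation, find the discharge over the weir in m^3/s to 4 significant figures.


Approach: apply the rectangular weir equation, Q = (2/3)*Cd*L*sqrt(2g)*H^1.5.
Q = (2/3)*0.629*2.246*sqrt(2*9.81)*0.4962^1.5 = 1.458 m^3/s
Therefore the discharge over the weir = 1.458 m^3/s.


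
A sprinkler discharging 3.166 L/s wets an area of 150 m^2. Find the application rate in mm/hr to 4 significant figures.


Approach: apply the application rate relation, rate = (Q/A)*3600.
rate = (3.166 / 150) * 3600 = 75.98 mm/hr
Therefore the application rate = 75.98 mm/hr.


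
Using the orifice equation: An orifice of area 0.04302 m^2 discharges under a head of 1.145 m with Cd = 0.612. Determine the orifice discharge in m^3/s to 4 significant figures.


Approach: apply the orifice equation, Q = Cd*A*sqrt(2*g*h).
Q = 0.612 * 0.04302 * sqrt(2*9.81*1.145) = 0.1248 m^3/s
Therefore the orifice discharge = 0.1248 m^3/s.


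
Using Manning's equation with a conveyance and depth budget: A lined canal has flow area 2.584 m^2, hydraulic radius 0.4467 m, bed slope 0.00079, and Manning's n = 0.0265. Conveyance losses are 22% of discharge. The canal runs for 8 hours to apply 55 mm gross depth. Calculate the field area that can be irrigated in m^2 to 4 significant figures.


Approach: apply Manning's equation with a conveyance and depth budget, Q = (1/n)*A*R^(2/3)*S^(1/2); Q_field = Q*(1-loss); Area = Q_field*t/(d/1000).
Step 1 — canal discharge (Manning's equation):
  Q = (1/0.0265) * 2.584 * 0.4467^(2/3) * 0.00079^(1/2) = 1.60154 m^3/s
Step 2 — delivered flow: Q_field = 1.60154*(1 - 22/100) = 1.24920 m^3/s
Step 3 — volume delivered: V = 1.24920 * 8*3600 = 35977.0 m^3
Step 4 — area served: A = V / (depth/1000) = 35977.0 / 0.055 = 654100 m^2
Therefore the field area that can be irrigated = 654100 m^2.


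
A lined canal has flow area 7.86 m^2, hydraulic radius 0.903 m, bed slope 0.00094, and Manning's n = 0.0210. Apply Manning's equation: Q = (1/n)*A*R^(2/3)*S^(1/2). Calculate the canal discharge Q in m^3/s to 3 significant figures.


Q = (1/0.0210) * 7.86 * 0.903^(2/3) * 0.00094^(1/2) = 10.7 m^3/s
Therefore the canal discharge Q = 10.7 m^3/s.


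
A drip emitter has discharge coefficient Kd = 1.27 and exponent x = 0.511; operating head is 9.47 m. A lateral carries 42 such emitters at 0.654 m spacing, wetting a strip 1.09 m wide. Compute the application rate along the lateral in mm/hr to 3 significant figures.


Approach: apply the emitter equation with a lateral mass balance, q = Kd*h^x; Q = n*q; rate = Q/(n*spacing*width).
Step 1 — single emitter flow (q = Kd*h^x):
  q = 1.27 * 9.47^0.511 = 4.0061 L/hr
Step 2 — total lateral flow: Q = 42 * 4.0061 = 168.25 L/hr
Step 3 — wetted area: A = 42 * 0.654 * 1.09 = 29.940 m^2
Step 4 — application rate: Q/A = 168.25/29.940 = 5.62 mm/hr
Therefore the application rate along the lateral = 5.62 mm/hr.


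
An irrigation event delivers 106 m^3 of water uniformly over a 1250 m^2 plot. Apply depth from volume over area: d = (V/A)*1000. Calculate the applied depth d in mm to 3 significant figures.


d = (106 / 1250) * 1000 = 84.8 mm
Therefore the applied depth d = 84.8 mm.


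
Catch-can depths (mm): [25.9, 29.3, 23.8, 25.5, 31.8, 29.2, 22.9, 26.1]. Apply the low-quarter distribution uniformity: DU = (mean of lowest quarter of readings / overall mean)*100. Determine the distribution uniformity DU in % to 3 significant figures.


sorted lowest 2 of 8: [22.9, 23.8] -> mean = 23.350 mm
overall mean = 26.812 mm
DU = (23.350/26.812)*100 = 87.1 %
Therefore the distribution uniformity DU = 87.1 %.


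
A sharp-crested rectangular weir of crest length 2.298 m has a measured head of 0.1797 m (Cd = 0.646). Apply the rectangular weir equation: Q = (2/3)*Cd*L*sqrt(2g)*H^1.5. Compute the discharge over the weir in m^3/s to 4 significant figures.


Q = (2/3)*0.646*2.298*sqrt(2*9.81)*0.1797^1.5 = 0.3339 m^3/s
Therefore the discharge over the weir = 0.3339 m^3/s.


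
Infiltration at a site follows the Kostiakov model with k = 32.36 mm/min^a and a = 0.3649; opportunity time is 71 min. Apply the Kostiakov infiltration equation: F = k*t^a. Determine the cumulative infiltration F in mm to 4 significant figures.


F = 32.36 * 71^0.3649 = 153.3 mm
Therefore the cumulative infiltration F = 153.3 mm.


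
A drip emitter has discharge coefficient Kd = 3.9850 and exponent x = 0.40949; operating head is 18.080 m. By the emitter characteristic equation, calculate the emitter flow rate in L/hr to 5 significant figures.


Approach: apply the emitter characteristic equation, q = Kd * h^x.
q = 3.9850 * 18.080^0.40949 = 13.039 L/hr
Therefore the emitter flow rate = 13.039 L/hr.


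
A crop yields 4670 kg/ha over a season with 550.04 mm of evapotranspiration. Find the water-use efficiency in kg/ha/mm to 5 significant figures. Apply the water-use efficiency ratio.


Approach: apply the water-use efficiency ratio, WUE = yield/ET.
WUE = 4670 / 550.04 = 8.4903 kg/ha/mm
Therefore the water-use efficiency = 8.4903 kg/ha/mm.


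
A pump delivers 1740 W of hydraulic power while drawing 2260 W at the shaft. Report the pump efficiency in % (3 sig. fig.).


Approach: apply the efficiency ratio, eta = (P_out/P_in)*100.
eta = (1740 / 2260) * 100 = 77.0 %
Therefore the pump efficiency = 77.0 %.


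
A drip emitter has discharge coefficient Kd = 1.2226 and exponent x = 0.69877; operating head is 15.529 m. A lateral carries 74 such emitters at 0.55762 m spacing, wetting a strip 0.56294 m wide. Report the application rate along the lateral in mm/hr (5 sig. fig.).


Approach: apply the emitter equation with a lateral mass balance, q = Kd*h^x; Q = n*q; rate = Q/(n*spacing*width).
Step 1 — single emitter flow (q = Kd*h^x):
  q = 1.2226 * 15.529^0.69877 = 8.310358 L/hr
Step 2 — total lateral flow: Q = 74 * 8.310358 = 614.9665 L/hr
Step 3 — wetted area: A = 74 * 0.55762 * 0.56294 = 23.22909 m^2
Step 4 — application rate: Q/A = 614.9665/23.22909 = 26.474 mm/hr
Therefore the application rate along the lateral = 26.474 mm/hr.


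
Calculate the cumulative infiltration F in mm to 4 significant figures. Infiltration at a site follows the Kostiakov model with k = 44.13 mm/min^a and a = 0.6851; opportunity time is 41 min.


Approach: apply the Kostiakov infiltration equation, F = k*t^a.
F = 44.13 * 41^0.6851 = 561.9 mm
Therefore the cumulative infiltration F = 561.9 mm.


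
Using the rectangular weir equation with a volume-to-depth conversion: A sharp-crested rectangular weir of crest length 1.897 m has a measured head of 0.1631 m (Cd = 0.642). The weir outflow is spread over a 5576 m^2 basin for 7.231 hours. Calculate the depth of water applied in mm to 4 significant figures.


Approach: apply the rectangular weir equation with a volume-to-depth conversion, Q = (2/3)*Cd*L*sqrt(2g)*H^1.5; d = Q*t/A * 1000.
Step 1 — weir discharge:
  Q = (2/3)*0.642*1.897*sqrt(2*9.81)*0.1631^1.5 = 0.236887 m^3/s
Step 2 — volume: V = 0.236887 * 7.231*3600 = 6166.55 m^3
Step 3 — depth: d = V/A * 1000 = 6166.55/5576 * 1000 = 1106 mm
Therefore the depth of water applied = 1106 mm.


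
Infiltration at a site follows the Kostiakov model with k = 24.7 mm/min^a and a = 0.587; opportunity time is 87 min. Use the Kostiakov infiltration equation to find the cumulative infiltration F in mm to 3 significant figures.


Approach: apply the Kostiakov infiltration equation, F = k*t^a.
F = 24.7 * 87^0.587 = 340 mm
Therefore the cumulative infiltration F = 340 mm.


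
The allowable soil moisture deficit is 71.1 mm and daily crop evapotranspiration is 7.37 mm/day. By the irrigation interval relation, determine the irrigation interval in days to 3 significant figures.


Approach: apply the irrigation interval relation, interval = SMD / ETc.
interval = 71.1 / 7.37 = 9.65 days
Therefore the irrigation interval = 9.65 days.


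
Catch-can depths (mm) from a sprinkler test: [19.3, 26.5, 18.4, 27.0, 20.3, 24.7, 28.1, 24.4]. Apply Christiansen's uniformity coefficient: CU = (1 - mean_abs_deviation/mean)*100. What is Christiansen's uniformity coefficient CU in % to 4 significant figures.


mean = 23.5875 mm
mean |d_i - mean| = 3.19063 mm
CU = (1 - 3.19063/23.5875)*100 = 86.47 %
Therefore Christiansen's uniformity coefficient CU = 86.47 %.


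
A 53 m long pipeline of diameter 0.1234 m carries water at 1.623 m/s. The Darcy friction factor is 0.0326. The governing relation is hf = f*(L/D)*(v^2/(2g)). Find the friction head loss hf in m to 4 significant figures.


hf = 0.0326 * (53/0.1234) * (1.623^2 / (2*9.81))
hf = 1.880 m
Therefore the friction head loss hf = 1.880 m.


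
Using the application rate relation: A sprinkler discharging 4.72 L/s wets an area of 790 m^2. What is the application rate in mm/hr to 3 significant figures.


Approach: apply the application rate relation, rate = (Q/A)*3600.
rate = (4.72 / 790) * 3600 = 21.5 mm/hr
Therefore the application rate = 21.5 mm/hr.


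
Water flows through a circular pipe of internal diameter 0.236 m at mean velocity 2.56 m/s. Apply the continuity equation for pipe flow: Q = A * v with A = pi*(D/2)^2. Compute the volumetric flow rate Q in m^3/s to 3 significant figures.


A = pi*(0.236/2)^2 = 0.043744 m^2
Q = 0.043744 * 2.56 = 0.112 m^3/s
Therefore the volumetric flow rate Q = 0.112 m^3/s.


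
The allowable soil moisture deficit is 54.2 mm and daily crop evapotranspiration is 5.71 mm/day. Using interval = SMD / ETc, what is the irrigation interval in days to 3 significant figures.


interval = 54.2 / 5.71 = 9.49 days
Therefore the irrigation interval = 9.49 days.


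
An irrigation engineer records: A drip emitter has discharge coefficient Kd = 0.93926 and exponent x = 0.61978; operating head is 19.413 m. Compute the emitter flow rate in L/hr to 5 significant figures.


Approach: apply the emitter characteristic equation, q = Kd * h^x.
q = 0.93926 * 19.413^0.61978 = 5.9036 L/hr
Therefore the emitter flow rate = 5.9036 L/hr.


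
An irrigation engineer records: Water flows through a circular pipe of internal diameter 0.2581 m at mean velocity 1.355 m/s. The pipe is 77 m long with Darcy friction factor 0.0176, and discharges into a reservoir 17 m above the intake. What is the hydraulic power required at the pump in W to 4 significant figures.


Approach: apply continuity + Darcy-Weisbach + hydraulic power, Q = A*v; hf = f*(L/D)*(v^2/(2g)); H = static + hf; P = rho*g*Q*H.
Step 1 — flow rate (continuity, Q = A*v):
  A = pi*(0.2581/2)^2 = 0.0523198 m^2
  Q = 0.0523198 * 1.355 = 0.0708933 m^3/s
Step 2 — friction head loss (Darcy-Weisbach):
  hf = 0.0176 * (77/0.2581) * (1.355^2 / (2*9.81))
  hf = 0.491355 m
Step 3 — total head: H = 17 + 0.491355 = 17.4914 m
Step 4 — hydraulic power (P = rho*g*Q*H):
  P = 1000 * 9.81 * 0.0708933 * 17.4914 = 12160 W
Therefore the hydraulic power required at the pump = 12160 W.


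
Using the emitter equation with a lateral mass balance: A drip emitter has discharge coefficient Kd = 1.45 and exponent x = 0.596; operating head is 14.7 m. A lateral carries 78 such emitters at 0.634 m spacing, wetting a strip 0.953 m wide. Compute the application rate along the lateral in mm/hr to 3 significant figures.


Approach: apply the emitter equation with a lateral mass balance, q = Kd*h^x; Q = n*q; rate = Q/(n*spacing*width).
Step 1 — single emitter flow (q = Kd*h^x):
  q = 1.45 * 14.7^0.596 = 7.1960 L/hr
Step 2 — total lateral flow: Q = 78 * 7.1960 = 561.29 L/hr
Step 3 — wetted area: A = 78 * 0.634 * 0.953 = 47.128 m^2
Step 4 — application rate: Q/A = 561.29/47.128 = 11.9 mm/hr
Therefore the application rate along the lateral = 11.9 mm/hr.


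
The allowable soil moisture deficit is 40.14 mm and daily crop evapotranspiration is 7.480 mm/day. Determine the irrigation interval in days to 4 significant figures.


Approach: apply the irrigation interval relation, interval = SMD / ETc.
interval = 40.14 / 7.480 = 5.366 days
Therefore the irrigation interval = 5.366 days.


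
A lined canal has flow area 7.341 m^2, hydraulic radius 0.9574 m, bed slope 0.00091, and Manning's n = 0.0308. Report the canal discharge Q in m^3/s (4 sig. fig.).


Approach: apply Manning's equation, Q = (1/n)*A*R^(2/3)*S^(1/2).
Q = (1/0.0308) * 7.341 * 0.9574^(2/3) * 0.00091^(1/2) = 6.984 m^3/s
Therefore the canal discharge Q = 6.984 m^3/s.


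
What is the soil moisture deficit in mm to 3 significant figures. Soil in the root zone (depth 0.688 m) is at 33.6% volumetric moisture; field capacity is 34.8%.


Approach: apply the soil moisture deficit relation, SMD = (FC - theta)/100 * depth * 1000.
SMD = (34.8 - 33.6)/100 * 0.688 * 1000 = 8.26 mm
Therefore the soil moisture deficit = 8.26 mm.


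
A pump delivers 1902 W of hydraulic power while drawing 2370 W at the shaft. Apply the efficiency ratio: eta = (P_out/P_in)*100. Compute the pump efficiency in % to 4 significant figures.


eta = (1902 / 2370) * 100 = 80.25 %
Therefore the pump efficiency = 80.25 %.


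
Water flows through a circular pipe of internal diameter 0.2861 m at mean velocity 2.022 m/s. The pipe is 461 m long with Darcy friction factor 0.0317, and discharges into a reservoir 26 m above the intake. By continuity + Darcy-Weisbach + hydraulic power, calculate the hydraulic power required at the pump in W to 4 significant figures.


Approach: apply continuity + Darcy-Weisbach + hydraulic power, Q = A*v; hf = f*(L/D)*(v^2/(2g)); H = static + hf; P = rho*g*Q*H.
Step 1 — flow rate (continuity, Q = A*v):
  A = pi*(0.2861/2)^2 = 0.0642874 m^2
  Q = 0.0642874 * 2.022 = 0.129989 m^3/s
Step 2 — friction head loss (Darcy-Weisbach):
  hf = 0.0317 * (461/0.2861) * (2.022^2 / (2*9.81))
  hf = 10.6440 m
Step 3 — total head: H = 26 + 10.6440 = 36.6440 m
Step 4 — hydraulic power (P = rho*g*Q*H):
  P = 1000 * 9.81 * 0.129989 * 36.6440 = 46730 W
Therefore the hydraulic power required at the pump = 46730 W.


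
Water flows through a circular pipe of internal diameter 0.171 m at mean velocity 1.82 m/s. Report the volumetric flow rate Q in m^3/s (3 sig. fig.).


Approach: apply the continuity equation for pipe flow, Q = A * v with A = pi*(D/2)^2.
A = pi*(0.171/2)^2 = 0.022966 m^2
Q = 0.022966 * 1.82 = 0.0418 m^3/s
Therefore the volumetric flow rate Q = 0.0418 m^3/s.


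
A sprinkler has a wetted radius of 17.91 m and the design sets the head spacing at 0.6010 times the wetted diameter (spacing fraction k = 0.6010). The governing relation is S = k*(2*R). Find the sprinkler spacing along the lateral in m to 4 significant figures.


S = 0.6010 * (2 * 17.91) = 21.53 m
Therefore the sprinkler spacing along the lateral = 21.53 m.


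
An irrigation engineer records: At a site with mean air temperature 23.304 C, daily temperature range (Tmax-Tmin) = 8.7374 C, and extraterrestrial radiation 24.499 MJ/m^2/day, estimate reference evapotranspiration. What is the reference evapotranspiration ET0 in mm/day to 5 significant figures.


Approach: apply the Hargreaves-Samani method, ET0 = 0.0023*(Tmean+17.8)*sqrt(Tmax-Tmin)*0.408*Ra.
ET0 = 0.0023*(23.304+17.8)*sqrt(8.7374)*0.408*24.499 = 2.7933 mm/day
Therefore the reference evapotranspiration ET0 = 2.7933 mm/day.


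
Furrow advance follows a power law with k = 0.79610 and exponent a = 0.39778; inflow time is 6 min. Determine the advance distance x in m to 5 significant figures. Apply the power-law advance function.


Approach: apply the power-law advance function, x = k*t^a.
x = 0.79610 * 6^0.39778 = 1.6237 m
Therefore the advance distance x = 1.6237 m.


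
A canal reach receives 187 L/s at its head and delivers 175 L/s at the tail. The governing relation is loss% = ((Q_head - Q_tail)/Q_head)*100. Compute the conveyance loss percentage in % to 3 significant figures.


loss = ((187 - 175)/187)*100 = 6.42 %
Therefore the conveyance loss percentage = 6.42 %.


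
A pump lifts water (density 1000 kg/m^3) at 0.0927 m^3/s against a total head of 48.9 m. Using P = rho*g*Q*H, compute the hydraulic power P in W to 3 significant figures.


P = 1000 * 9.81 * 0.0927 * 48.9 = 44500 W
Therefore the hydraulic power P = 44500 W.


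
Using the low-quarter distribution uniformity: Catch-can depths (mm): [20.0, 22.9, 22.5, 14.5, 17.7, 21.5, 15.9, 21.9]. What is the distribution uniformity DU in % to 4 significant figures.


Approach: apply the low-quarter distribution uniformity, DU = (mean of lowest quarter of readings / overall mean)*100.
sorted lowest 2 of 8: [14.5, 15.9] -> mean = 15.2000 mm
overall mean = 19.6125 mm
DU = (15.2000/19.6125)*100 = 77.50 %
Therefore the distribution uniformity DU = 77.50 %.


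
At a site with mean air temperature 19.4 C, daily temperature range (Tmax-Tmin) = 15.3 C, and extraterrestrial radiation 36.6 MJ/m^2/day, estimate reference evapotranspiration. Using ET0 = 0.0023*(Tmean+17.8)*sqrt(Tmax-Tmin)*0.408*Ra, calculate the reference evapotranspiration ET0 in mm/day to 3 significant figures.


ET0 = 0.0023*(19.4+17.8)*sqrt(15.3)*0.408*36.6 = 5.00 mm/day
Therefore the reference evapotranspiration ET0 = 5.00 mm/day.


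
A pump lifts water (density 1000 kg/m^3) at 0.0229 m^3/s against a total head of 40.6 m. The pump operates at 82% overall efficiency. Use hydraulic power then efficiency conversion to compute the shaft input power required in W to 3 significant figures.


Approach: apply hydraulic power then efficiency conversion, P = rho*g*Q*H; P_in = P/eta.
Step 1 — hydraulic power (P = rho*g*Q*H):
  P = 1000 * 9.81 * 0.0229 * 40.6 = 9120.7 W
Step 2 — input power: P_in = P/eta = 9120.7 / 0.82 = 11100 W
Therefore the shaft input power required = 11100 W.


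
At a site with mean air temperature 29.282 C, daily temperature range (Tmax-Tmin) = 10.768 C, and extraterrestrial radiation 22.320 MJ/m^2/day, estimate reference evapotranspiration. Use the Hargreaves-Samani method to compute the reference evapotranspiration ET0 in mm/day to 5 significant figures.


Approach: apply the Hargreaves-Samani method, ET0 = 0.0023*(Tmean+17.8)*sqrt(Tmax-Tmin)*0.408*Ra.
ET0 = 0.0023*(29.282+17.8)*sqrt(10.768)*0.408*22.320 = 3.2360 mm/day
Therefore the reference evapotranspiration ET0 = 3.2360 mm/day.


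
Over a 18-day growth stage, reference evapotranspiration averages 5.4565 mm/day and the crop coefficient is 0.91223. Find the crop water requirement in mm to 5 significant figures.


Approach: apply the crop water requirement relation, CWR = ET0 * Kc * days.
CWR = 5.4565 * 0.91223 * 18 = 89.596 mm
Therefore the crop water requirement = 89.596 mm.


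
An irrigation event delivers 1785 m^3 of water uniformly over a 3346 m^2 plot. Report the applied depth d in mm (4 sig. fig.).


Approach: apply depth from volume over area, d = (V/A)*1000.
d = (1785 / 3346) * 1000 = 533.5 mm
Therefore the applied depth d = 533.5 mm.


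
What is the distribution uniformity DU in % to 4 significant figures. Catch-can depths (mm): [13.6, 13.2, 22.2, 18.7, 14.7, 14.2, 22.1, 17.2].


Approach: apply the low-quarter distribution uniformity, DU = (mean of lowest quarter of readings / overall mean)*100.
sorted lowest 2 of 8: [13.2, 13.6] -> mean = 13.4000 mm
overall mean = 16.9875 mm
DU = (13.4000/16.9875)*100 = 78.88 %
Therefore the distribution uniformity DU = 78.88 %.


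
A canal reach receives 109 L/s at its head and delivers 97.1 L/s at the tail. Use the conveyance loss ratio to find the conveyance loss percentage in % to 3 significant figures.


Approach: apply the conveyance loss ratio, loss% = ((Q_head - Q_tail)/Q_head)*100.
loss = ((109 - 97.1)/109)*100 = 10.9 %
Therefore the conveyance loss percentage = 10.9 %.


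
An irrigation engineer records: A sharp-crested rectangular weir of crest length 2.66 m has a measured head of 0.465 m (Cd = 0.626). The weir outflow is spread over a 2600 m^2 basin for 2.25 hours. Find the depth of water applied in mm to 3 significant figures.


Approach: apply the rectangular weir equation with a volume-to-depth conversion, Q = (2/3)*Cd*L*sqrt(2g)*H^1.5; d = Q*t/A * 1000.
Step 1 — weir discharge:
  Q = (2/3)*0.626*2.66*sqrt(2*9.81)*0.465^1.5 = 1.5592 m^3/s
Step 2 — volume: V = 1.5592 * 2.25*3600 = 12629 m^3
Step 3 — depth: d = V/A * 1000 = 12629/2600 * 1000 = 4860 mm
Therefore the depth of water applied = 4860 mm.


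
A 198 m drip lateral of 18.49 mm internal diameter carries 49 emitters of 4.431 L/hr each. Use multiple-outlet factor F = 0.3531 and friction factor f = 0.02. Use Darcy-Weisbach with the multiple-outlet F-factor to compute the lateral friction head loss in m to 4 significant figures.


Approach: apply Darcy-Weisbach with the multiple-outlet F-factor, Q = n*q/(3600*1000) m^3/s; v = Q/A; hf = F*f*(L/D)*(v^2/(2g)).
Q = 49*4.431/(3600*1000) = 6.03108e-05 m^3/s
A = pi*(18.49e-3/2)^2 = 2.68512e-04 m^2, so v = Q/A = 0.224611 m/s
hf = 0.3531*0.02*(198/0.01849)*(0.224611^2/(2*9.81)) = 0.1945 m
Therefore the lateral friction head loss = 0.1945 m.


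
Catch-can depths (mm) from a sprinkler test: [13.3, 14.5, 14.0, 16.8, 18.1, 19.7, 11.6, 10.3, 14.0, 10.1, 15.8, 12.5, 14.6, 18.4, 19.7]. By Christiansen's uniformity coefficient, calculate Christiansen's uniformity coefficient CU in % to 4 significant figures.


Approach: apply Christiansen's uniformity coefficient, CU = (1 - mean_abs_deviation/mean)*100.
mean = 14.8933 mm
mean |d_i - mean| = 2.55200 mm
CU = (1 - 2.55200/14.8933)*100 = 82.86 %
Therefore Christiansen's uniformity coefficient CU = 82.86 %.


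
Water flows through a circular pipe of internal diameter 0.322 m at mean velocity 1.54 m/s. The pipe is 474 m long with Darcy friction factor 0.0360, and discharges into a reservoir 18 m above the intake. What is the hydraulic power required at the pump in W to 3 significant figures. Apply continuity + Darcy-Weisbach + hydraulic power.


Approach: apply continuity + Darcy-Weisbach + hydraulic power, Q = A*v; hf = f*(L/D)*(v^2/(2g)); H = static + hf; P = rho*g*Q*H.
Step 1 — flow rate (continuity, Q = A*v):
  A = pi*(0.322/2)^2 = 0.081433 m^2
  Q = 0.081433 * 1.54 = 0.12541 m^3/s
Step 2 — friction head loss (Darcy-Weisbach):
  hf = 0.0360 * (474/0.322) * (1.54^2 / (2*9.81))
  hf = 6.4057 m
Step 3 — total head: H = 18 + 6.4057 = 24.406 m
Step 4 — hydraulic power (P = rho*g*Q*H):
  P = 1000 * 9.81 * 0.12541 * 24.406 = 30000 W
Therefore the hydraulic power required at the pump = 30000 W.


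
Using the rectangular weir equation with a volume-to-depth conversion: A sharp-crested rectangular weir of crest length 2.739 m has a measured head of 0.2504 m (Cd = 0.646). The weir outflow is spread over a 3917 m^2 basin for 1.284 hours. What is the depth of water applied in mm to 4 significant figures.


Approach: apply the rectangular weir equation with a volume-to-depth conversion, Q = (2/3)*Cd*L*sqrt(2g)*H^1.5; d = Q*t/A * 1000.
Step 1 — weir discharge:
  Q = (2/3)*0.646*2.739*sqrt(2*9.81)*0.2504^1.5 = 0.654688 m^3/s
Step 2 — volume: V = 0.654688 * 1.284*3600 = 3026.23 m^3
Step 3 — depth: d = V/A * 1000 = 3026.23/3917 * 1000 = 772.6 mm
Therefore the depth of water applied = 772.6 mm.


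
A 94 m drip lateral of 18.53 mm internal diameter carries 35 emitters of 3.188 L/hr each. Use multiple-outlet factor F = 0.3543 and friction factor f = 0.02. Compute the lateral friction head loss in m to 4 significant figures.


Approach: apply Darcy-Weisbach with the multiple-outlet F-factor, Q = n*q/(3600*1000) m^3/s; v = Q/A; hf = F*f*(L/D)*(v^2/(2g)).
Q = 35*3.188/(3600*1000) = 3.09944e-05 m^3/s
A = pi*(18.53e-3/2)^2 = 2.69675e-04 m^2, so v = Q/A = 0.114933 m/s
hf = 0.3543*0.02*(94/0.01853)*(0.114933^2/(2*9.81)) = 0.02420 m
Therefore the lateral friction head loss = 0.02420 m.


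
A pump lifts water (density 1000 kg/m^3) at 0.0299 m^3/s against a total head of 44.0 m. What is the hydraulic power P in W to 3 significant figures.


Approach: apply the hydraulic power relation, P = rho*g*Q*H.
P = 1000 * 9.81 * 0.0299 * 44.0 = 12900 W
Therefore the hydraulic power P = 12900 W.


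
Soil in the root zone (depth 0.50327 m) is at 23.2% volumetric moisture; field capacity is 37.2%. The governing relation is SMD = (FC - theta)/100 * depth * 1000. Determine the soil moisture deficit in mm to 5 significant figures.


SMD = (37.2 - 23.2)/100 * 0.50327 * 1000 = 70.458 mm
Therefore the soil moisture deficit = 70.458 mm.


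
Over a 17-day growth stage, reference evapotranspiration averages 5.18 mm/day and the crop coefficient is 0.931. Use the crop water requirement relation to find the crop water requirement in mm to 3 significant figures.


Approach: apply the crop water requirement relation, CWR = ET0 * Kc * days.
CWR = 5.18 * 0.931 * 17 = 82.0 mm
Therefore the crop water requirement = 82.0 mm.


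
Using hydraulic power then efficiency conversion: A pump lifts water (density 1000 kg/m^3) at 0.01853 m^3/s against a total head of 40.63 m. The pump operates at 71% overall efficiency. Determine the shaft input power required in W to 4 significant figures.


Approach: apply hydraulic power then efficiency conversion, P = rho*g*Q*H; P_in = P/eta.
Step 1 — hydraulic power (P = rho*g*Q*H):
  P = 1000 * 9.81 * 0.01853 * 40.63 = 7385.69 W
Step 2 — input power: P_in = P/eta = 7385.69 / 0.71 = 10400 W
Therefore the shaft input power required = 10400 W.


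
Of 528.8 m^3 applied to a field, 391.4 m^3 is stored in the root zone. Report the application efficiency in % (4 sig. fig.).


Approach: apply the application efficiency ratio, Ea = (stored/applied)*100.
Ea = (391.4/528.8)*100 = 74.02 %
Therefore the application efficiency = 74.02 %.


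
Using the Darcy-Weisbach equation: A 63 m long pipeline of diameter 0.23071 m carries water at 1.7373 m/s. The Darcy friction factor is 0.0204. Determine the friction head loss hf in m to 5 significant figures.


Approach: apply the Darcy-Weisbach equation, hf = f*(L/D)*(v^2/(2g)).
hf = 0.0204 * (63/0.23071) * (1.7373^2 / (2*9.81))
hf = 0.85695 m
Therefore the friction head loss hf = 0.85695 m.


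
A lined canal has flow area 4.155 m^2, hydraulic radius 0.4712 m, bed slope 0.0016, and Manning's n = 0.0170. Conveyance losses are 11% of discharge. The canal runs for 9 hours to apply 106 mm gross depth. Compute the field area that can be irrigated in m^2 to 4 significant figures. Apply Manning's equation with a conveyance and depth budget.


Approach: apply Manning's equation with a conveyance and depth budget, Q = (1/n)*A*R^(2/3)*S^(1/2); Q_field = Q*(1-loss); Area = Q_field*t/(d/1000).
Step 1 — canal discharge (Manning's equation):
  Q = (1/0.0170) * 4.155 * 0.4712^(2/3) * 0.0016^(1/2) = 5.91996 m^3/s
Step 2 — delivered flow: Q_field = 5.91996*(1 - 11/100) = 5.26877 m^3/s
Step 3 — volume delivered: V = 5.26877 * 9*3600 = 170708 m^3
Step 4 — area served: A = V / (depth/1000) = 170708 / 0.106 = 1610000 m^2
Therefore the field area that can be irrigated = 1610000 m^2.


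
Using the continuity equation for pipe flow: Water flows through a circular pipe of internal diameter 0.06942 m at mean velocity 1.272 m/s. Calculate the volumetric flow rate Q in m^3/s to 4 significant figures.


Approach: apply the continuity equation for pipe flow, Q = A * v with A = pi*(D/2)^2.
A = pi*(0.06942/2)^2 = 0.00378494 m^2
Q = 0.00378494 * 1.272 = 0.004814 m^3/s
Therefore the volumetric flow rate Q = 0.004814 m^3/s.


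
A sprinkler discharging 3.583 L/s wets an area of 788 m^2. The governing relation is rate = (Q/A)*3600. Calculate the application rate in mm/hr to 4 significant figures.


rate = (3.583 / 788) * 3600 = 16.37 mm/hr
Therefore the application rate = 16.37 mm/hr.
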